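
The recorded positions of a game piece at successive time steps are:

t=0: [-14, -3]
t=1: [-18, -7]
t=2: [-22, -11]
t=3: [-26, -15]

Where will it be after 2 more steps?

[-34, -23]

Constant displacement of [-4, -4] per step.
step 4: [-26, -15] + [-4, -4] → [-30, -19]
step 5: [-30, -19] + [-4, -4] → [-34, -23]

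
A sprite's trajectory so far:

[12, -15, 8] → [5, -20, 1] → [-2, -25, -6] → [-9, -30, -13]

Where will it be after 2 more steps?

[-23, -40, -27]

Each step adds [-7, -5, -7] to the position.
step 4: [-9, -30, -13] + [-7, -5, -7] → [-16, -35, -20]
step 5: [-16, -35, -20] + [-7, -5, -7] → [-23, -40, -27]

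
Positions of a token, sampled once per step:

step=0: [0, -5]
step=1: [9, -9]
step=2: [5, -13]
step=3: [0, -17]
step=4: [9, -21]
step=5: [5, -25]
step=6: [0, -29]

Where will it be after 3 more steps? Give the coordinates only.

The first coordinate repeats the cycle [0, 9, 5] with period 3; step 9 mod 3 = 0, giving 0.
The second coordinate changes by -4 each step, so at step 9 it is -5 + 9·(-4) = -41.

[0, -41]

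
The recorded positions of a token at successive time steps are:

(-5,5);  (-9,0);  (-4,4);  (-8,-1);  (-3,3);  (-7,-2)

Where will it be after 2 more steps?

Differencing gives (-4,-5), (+5,+4), (-4,-5), (+5,+4), (-4,-5). This is the pattern (-4,-5), (+5,+4) repeated.
step 6: apply (+5,+4) → (-2,2)
step 7: apply (-4,-5) → (-6,-3)

(-6,-3)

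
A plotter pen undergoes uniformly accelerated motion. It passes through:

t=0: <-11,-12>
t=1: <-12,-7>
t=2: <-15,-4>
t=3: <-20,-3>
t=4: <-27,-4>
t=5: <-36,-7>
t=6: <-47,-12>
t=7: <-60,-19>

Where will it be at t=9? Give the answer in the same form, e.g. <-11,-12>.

First differences are <-1,+5>, <-3,+3>, <-5,+1>, <-7,-1>, <-9,-3>, <-11,-5>, <-13,-7>; their common second difference is <-2,-2> (constant acceleration).
step 8: <-60,-19> + <-15,-9> → <-75,-28>
step 9: <-75,-28> + <-17,-11> → <-92,-39>

<-92,-39>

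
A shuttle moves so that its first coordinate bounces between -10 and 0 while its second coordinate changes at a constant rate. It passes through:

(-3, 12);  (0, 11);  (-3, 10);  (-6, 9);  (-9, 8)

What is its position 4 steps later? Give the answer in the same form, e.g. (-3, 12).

The first coordinate travels 3 per step and bounces off the walls at -10 and 0.
  step 5: -9 → -8
  step 6: -8 → -5
  step 7: -5 → -2
  step 8: -2 → -1
The second coordinate changes by -1 each step: at step 8 it is 4.

(-1, 4)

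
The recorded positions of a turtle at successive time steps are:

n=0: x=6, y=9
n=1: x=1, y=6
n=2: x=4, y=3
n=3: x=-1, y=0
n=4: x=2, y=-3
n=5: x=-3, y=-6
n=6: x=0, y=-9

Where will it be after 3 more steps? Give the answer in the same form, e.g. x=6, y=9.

x=-7, y=-18

Differencing gives (-5,-3), (+3,-3), (-5,-3), (+3,-3), (-5,-3), (+3,-3). This is the pattern (-5,-3), (+3,-3) repeated.
step 7: apply (-5,-3) → x=-5, y=-12
step 8: apply (+3,-3) → x=-2, y=-15
step 9: apply (-5,-3) → x=-7, y=-18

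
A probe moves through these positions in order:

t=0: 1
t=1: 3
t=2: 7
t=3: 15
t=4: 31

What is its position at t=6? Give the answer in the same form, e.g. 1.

Consecutive displacements +2, +4, +8, +16 scale by a factor of 2 each step.
step 5: 31 + 32 → 63
step 6: 63 + 64 → 127

127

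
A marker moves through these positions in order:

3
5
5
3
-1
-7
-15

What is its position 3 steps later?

Successive displacements: +2, +0, -2, -4, -6, -8 — each changes by -2.
step 7: -15 − 10 → -25
step 8: -25 − 12 → -37
step 9: -37 − 14 → -51

-51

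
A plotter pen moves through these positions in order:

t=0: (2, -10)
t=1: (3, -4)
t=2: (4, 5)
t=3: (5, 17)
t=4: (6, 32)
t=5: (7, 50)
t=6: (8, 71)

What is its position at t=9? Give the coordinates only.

Successive displacements: (+1, +6), (+1, +9), (+1, +12), (+1, +15), (+1, +18), (+1, +21) — each changes by (+0, +3).
step 7: (8, 71) + (+1, +24) → (9, 95)
step 8: (9, 95) + (+1, +27) → (10, 122)
step 9: (10, 122) + (+1, +30) → (11, 152)

(11, 152)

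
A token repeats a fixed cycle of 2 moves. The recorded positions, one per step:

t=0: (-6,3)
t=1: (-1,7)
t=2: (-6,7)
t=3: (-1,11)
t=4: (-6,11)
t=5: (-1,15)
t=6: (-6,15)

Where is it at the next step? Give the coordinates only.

(-1,19)

Differencing gives (+5,+4), (-5,+0), (+5,+4), (-5,+0), (+5,+4), (-5,+0). This is the pattern (+5,+4), (-5,+0) repeated.
step 7: apply (+5,+4) → (-1,19)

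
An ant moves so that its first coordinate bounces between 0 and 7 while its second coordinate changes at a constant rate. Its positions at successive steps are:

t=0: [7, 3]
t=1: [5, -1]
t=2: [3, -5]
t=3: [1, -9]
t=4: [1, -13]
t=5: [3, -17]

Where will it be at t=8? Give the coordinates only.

[5, -29]

The first coordinate travels 2 per step and bounces off the walls at 0 and 7.
  step 6: 3 → 5
  step 7: 5 → 7
  step 8: 7 → 5
The second coordinate changes by -4 each step: at step 8 it is -29.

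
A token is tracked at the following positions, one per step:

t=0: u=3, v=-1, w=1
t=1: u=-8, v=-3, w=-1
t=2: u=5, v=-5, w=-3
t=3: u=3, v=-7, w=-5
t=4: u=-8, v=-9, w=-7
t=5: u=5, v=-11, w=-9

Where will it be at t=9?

The u coordinate repeats the cycle [3, -8, 5] with period 3; step 9 mod 3 = 0, giving 3.
The v coordinate changes by -2 each step, so at step 9 it is -1 + 9·(-2) = -19.
The w coordinate changes by -2 each step, so at step 9 it is 1 + 9·(-2) = -17.

u=3, v=-19, w=-17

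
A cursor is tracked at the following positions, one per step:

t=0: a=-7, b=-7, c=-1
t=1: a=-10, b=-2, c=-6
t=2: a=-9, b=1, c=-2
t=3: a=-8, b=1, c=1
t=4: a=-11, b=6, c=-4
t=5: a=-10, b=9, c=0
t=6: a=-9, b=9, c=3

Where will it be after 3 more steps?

a=-10, b=17, c=5

Differencing gives (-3, +5, -5), (+1, +3, +4), (+1, +0, +3), (-3, +5, -5), (+1, +3, +4), (+1, +0, +3). This is the pattern (-3, +5, -5), (+1, +3, +4), (+1, +0, +3) repeated.
step 7: apply (-3, +5, -5) → a=-12, b=14, c=-2
step 8: apply (+1, +3, +4) → a=-11, b=17, c=2
step 9: apply (+1, +0, +3) → a=-10, b=17, c=5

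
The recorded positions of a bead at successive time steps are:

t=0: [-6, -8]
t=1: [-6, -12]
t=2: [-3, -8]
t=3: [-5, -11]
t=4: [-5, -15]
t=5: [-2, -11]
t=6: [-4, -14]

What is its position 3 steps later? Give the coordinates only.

Step-to-step displacements: [+0, -4], [+3, +4], [-2, -3], [+0, -4], [+3, +4], [-2, -3] — a repeating cycle of length 3.
step 7: apply [+0, -4] → [-4, -18]
step 8: apply [+3, +4] → [-1, -14]
step 9: apply [-2, -3] → [-3, -17]

[-3, -17]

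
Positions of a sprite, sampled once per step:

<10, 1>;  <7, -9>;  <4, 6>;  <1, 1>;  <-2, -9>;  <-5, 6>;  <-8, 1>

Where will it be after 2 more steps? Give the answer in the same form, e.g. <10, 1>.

First: linear, -3 per step → -14 at step 8.
Second: cycles through 1, -9, 6 every 3 steps. Step 8 lands at position 2 of the cycle → 6.

<-14, 6>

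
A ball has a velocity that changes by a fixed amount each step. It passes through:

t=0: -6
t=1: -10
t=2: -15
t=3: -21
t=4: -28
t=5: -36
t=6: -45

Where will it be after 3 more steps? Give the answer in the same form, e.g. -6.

Successive displacements: -4, -5, -6, -7, -8, -9 — each changes by -1.
step 7: -45 − 10 → -55
step 8: -55 − 11 → -66
step 9: -66 − 12 → -78

-78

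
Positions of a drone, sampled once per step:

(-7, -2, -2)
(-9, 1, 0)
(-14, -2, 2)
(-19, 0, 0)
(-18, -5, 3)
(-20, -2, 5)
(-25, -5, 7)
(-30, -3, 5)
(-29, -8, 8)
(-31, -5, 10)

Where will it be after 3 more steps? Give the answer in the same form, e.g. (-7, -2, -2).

The moves between consecutive positions are (-2, +3, +2), (-5, -3, +2), (-5, +2, -2), (+1, -5, +3), (-2, +3, +2), (-5, -3, +2), (-5, +2, -2), (+1, -5, +3), (-2, +3, +2); they repeat the 4-cycle [(-2, +3, +2), (-5, -3, +2), (-5, +2, -2), (+1, -5, +3)].
step 10: apply (-5, -3, +2) → (-36, -8, 12)
step 11: apply (-5, +2, -2) → (-41, -6, 10)
step 12: apply (+1, -5, +3) → (-40, -11, 13)

(-40, -11, 13)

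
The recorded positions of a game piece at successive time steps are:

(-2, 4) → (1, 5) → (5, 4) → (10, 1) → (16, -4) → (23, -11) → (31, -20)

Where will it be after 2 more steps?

(50, -44)

Successive displacements: (+3, +1), (+4, -1), (+5, -3), (+6, -5), (+7, -7), (+8, -9) — each changes by (+1, -2).
step 7: (31, -20) + (+9, -11) → (40, -31)
step 8: (40, -31) + (+10, -13) → (50, -44)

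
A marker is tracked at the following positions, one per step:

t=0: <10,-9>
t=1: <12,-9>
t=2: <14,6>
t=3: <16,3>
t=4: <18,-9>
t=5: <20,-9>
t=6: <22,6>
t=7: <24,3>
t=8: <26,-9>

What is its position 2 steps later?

<30,6>

First: linear, +2 per step → 30 at step 10.
Second: cycles through -9, -9, 6, 3 every 4 steps. Step 10 lands at position 2 of the cycle → 6.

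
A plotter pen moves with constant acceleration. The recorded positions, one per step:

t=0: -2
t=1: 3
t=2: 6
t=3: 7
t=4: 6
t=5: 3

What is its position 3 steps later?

Taking differences between consecutive positions: +5, +3, +1, -1, -3. These grow by -2 each step.
step 6: 3 − 5 → -2
step 7: -2 − 7 → -9
step 8: -9 − 9 → -18

-18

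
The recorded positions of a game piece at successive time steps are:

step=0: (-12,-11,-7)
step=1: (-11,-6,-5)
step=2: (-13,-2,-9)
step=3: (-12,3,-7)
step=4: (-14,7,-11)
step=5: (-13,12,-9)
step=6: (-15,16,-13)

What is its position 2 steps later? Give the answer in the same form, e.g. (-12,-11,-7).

(-16,25,-15)

Differencing gives (+1,+5,+2), (-2,+4,-4), (+1,+5,+2), (-2,+4,-4), (+1,+5,+2), (-2,+4,-4). This is the pattern (+1,+5,+2), (-2,+4,-4) repeated.
step 7: apply (+1,+5,+2) → (-14,21,-11)
step 8: apply (-2,+4,-4) → (-16,25,-15)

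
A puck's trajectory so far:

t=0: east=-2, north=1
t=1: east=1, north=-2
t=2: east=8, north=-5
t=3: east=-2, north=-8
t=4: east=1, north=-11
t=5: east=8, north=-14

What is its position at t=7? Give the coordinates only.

East: cycles through -2, 1, 8 every 3 steps. Step 7 lands at position 1 of the cycle → 1.
North: linear, -3 per step → -20 at step 7.

east=1, north=-20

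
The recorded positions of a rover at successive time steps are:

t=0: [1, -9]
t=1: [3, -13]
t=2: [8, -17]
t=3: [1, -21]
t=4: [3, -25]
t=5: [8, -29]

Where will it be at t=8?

[8, -41]

First: cycles through 1, 3, 8 every 3 steps. Step 8 lands at position 2 of the cycle → 8.
Second: linear, -4 per step → -41 at step 8.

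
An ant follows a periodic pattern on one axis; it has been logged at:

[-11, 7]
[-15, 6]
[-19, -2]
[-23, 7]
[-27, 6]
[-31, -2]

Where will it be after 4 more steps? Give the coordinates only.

[-47, 7]

First: linear, -4 per step → -47 at step 9.
Second: cycles through 7, 6, -2 every 3 steps. Step 9 lands at position 0 of the cycle → 7.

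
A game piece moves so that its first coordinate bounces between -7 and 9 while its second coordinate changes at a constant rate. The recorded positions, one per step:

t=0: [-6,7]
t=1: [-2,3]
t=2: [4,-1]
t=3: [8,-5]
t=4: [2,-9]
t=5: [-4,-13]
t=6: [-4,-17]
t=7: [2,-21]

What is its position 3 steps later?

The first coordinate reflects between -7 and 9, moving 6 per step.
  step 8: 2 → 8
  step 9: 8 → 4
  step 10: 4 → -2
The second coordinate changes by -4 each step: at step 10 it is -33.

[-2,-33]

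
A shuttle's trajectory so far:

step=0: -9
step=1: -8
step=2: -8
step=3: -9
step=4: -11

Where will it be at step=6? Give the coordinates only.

First differences are +1, +0, -1, -2; their common second difference is -1 (constant acceleration).
step 5: -11 − 3 → -14
step 6: -14 − 4 → -18

-18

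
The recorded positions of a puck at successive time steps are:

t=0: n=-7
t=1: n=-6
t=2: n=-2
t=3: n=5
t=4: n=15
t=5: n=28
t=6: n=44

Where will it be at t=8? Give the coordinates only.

n=85

Successive displacements: +1, +4, +7, +10, +13, +16 — each changes by +3.
step 7: 44 + 19 → n=63
step 8: 63 + 22 → n=85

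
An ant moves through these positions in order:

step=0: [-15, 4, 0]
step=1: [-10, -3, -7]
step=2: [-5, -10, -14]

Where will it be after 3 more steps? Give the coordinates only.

[10, -31, -35]

The position changes by [+5, -7, -7] every step.
step 3: [-5, -10, -14] + [+5, -7, -7] → [0, -17, -21]
step 4: [0, -17, -21] + [+5, -7, -7] → [5, -24, -28]
step 5: [5, -24, -28] + [+5, -7, -7] → [10, -31, -35]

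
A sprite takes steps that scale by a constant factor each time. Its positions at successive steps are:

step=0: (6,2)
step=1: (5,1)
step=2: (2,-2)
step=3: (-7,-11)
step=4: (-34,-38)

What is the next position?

Step-to-step displacements: (-1,-1), (-3,-3), (-9,-9), (-27,-27); each is 3× the previous.
step 5: (-34,-38) + (-81,-81) → (-115,-119)

(-115,-119)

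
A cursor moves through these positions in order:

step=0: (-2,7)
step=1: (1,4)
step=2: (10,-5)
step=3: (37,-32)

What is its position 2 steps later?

Consecutive displacements (+3,-3), (+9,-9), (+27,-27) scale by a factor of 3 each step.
step 4: (37,-32) + (+81,-81) → (118,-113)
step 5: (118,-113) + (+243,-243) → (361,-356)

(361,-356)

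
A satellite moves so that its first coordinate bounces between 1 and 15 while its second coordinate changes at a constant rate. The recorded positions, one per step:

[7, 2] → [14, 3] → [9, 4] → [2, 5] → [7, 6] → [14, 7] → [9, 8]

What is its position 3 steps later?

The first coordinate travels 7 per step and bounces off the walls at 1 and 15.
  step 7: 9 → 2
  step 8: 2 → 7
  step 9: 7 → 14
The second coordinate changes by +1 each step: at step 9 it is 11.

[14, 11]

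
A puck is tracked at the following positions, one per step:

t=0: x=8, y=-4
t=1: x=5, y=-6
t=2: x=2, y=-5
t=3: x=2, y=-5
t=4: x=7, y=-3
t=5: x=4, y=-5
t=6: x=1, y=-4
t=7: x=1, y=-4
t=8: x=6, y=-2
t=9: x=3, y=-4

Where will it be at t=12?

The moves between consecutive positions are (-3, -2), (-3, +1), (+0, +0), (+5, +2), (-3, -2), (-3, +1), (+0, +0), (+5, +2), (-3, -2); they repeat the 4-cycle [(-3, -2), (-3, +1), (+0, +0), (+5, +2)].
step 10: apply (-3, +1) → x=0, y=-3
step 11: apply (+0, +0) → x=0, y=-3
step 12: apply (+5, +2) → x=5, y=-1

x=5, y=-1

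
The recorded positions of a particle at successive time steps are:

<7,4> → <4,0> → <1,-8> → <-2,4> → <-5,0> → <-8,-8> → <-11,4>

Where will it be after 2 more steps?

First: linear, -3 per step → -17 at step 8.
Second: cycles through 4, 0, -8 every 3 steps. Step 8 lands at position 2 of the cycle → -8.

<-17,-8>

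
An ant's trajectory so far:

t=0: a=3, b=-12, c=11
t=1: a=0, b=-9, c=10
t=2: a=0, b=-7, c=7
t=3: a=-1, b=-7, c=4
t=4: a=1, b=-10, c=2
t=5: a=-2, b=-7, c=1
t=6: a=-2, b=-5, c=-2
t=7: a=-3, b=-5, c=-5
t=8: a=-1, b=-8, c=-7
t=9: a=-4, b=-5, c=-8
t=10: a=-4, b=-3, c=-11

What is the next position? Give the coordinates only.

Differencing gives (-3, +3, -1), (+0, +2, -3), (-1, +0, -3), (+2, -3, -2), (-3, +3, -1), (+0, +2, -3), (-1, +0, -3), (+2, -3, -2), (-3, +3, -1), (+0, +2, -3). This is the pattern (-3, +3, -1), (+0, +2, -3), (-1, +0, -3), (+2, -3, -2) repeated.
step 11: apply (-1, +0, -3) → a=-5, b=-3, c=-14

a=-5, b=-3, c=-14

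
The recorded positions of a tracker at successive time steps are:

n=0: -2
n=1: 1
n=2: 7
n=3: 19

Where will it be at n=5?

Consecutive displacements +3, +6, +12 scale by a factor of 2 each step.
step 4: 19 + 24 → 43
step 5: 43 + 48 → 91

91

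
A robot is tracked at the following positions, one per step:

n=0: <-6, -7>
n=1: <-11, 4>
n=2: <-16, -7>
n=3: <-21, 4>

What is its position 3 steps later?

<-36, -7>

First: linear, -5 per step → -36 at step 6.
Second: cycles through -7, 4 every 2 steps. Step 6 lands at position 0 of the cycle → -7.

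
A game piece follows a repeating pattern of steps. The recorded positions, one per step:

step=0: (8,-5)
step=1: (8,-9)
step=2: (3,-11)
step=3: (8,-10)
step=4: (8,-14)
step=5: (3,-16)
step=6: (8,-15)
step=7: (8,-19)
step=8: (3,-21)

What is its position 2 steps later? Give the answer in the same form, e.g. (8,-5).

Step-to-step displacements: (+0,-4), (-5,-2), (+5,+1), (+0,-4), (-5,-2), (+5,+1), (+0,-4), (-5,-2) — a repeating cycle of length 3.
step 9: apply (+5,+1) → (8,-20)
step 10: apply (+0,-4) → (8,-24)

(8,-24)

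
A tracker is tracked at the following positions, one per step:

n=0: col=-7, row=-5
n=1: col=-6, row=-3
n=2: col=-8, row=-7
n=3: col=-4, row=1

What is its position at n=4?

col=-12, row=-15

Step-to-step displacements: (+1, +2), (-2, -4), (+4, +8); each is -2× the previous.
step 4: col=-4, row=1 + (-8, -16) → col=-12, row=-15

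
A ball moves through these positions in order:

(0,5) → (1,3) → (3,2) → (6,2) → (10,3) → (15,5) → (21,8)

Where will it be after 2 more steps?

(36,17)

First differences are (+1,-2), (+2,-1), (+3,+0), (+4,+1), (+5,+2), (+6,+3); their common second difference is (+1,+1) (constant acceleration).
step 7: (21,8) + (+7,+4) → (28,12)
step 8: (28,12) + (+8,+5) → (36,17)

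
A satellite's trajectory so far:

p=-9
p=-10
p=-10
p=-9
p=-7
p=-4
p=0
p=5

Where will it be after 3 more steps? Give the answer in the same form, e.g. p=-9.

p=26

Successive displacements: -1, +0, +1, +2, +3, +4, +5 — each changes by +1.
step 8: 5 + 6 → p=11
step 9: 11 + 7 → p=18
step 10: 18 + 8 → p=26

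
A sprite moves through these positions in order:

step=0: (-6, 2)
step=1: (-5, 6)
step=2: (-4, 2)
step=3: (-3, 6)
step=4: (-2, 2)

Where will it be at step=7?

First: linear, +1 per step → 1 at step 7.
Second: cycles through 2, 6 every 2 steps. Step 7 lands at position 1 of the cycle → 6.

(1, 6)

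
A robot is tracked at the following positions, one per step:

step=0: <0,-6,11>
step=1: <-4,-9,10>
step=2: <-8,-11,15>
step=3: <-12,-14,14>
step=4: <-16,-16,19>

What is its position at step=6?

<-24,-21,23>

Step-to-step displacements: <-4,-3,-1>, <-4,-2,+5>, <-4,-3,-1>, <-4,-2,+5> — a repeating cycle of length 2.
step 5: apply <-4,-3,-1> → <-20,-19,18>
step 6: apply <-4,-2,+5> → <-24,-21,23>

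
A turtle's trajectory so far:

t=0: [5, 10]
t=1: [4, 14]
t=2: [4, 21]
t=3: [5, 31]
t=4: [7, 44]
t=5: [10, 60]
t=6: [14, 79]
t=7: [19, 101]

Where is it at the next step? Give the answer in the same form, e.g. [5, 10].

Taking differences between consecutive positions: [-1, +4], [+0, +7], [+1, +10], [+2, +13], [+3, +16], [+4, +19], [+5, +22]. These grow by [+1, +3] each step.
step 8: [19, 101] + [+6, +25] → [25, 126]

[25, 126]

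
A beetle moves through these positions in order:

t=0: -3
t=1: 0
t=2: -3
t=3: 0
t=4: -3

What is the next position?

Step-to-step displacements: +3, -3, +3, -3; each is -1× the previous.
step 5: -3 + 3 → 0

0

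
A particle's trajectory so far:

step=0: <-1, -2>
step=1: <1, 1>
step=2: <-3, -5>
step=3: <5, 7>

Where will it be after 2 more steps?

<21, 31>

Step-to-step displacements: <+2, +3>, <-4, -6>, <+8, +12>; each is -2× the previous.
step 4: <5, 7> + <-16, -24> → <-11, -17>
step 5: <-11, -17> + <+32, +48> → <21, 31>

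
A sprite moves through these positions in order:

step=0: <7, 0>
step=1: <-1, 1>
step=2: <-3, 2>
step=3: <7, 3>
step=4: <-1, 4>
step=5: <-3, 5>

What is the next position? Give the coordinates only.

First: cycles through 7, -1, -3 every 3 steps. Step 6 lands at position 0 of the cycle → 7.
Second: linear, +1 per step → 6 at step 6.

<7, 6>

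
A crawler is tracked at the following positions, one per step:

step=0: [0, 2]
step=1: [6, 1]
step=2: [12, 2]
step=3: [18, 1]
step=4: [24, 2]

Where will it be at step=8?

First: linear, +6 per step → 48 at step 8.
Second: cycles through 2, 1 every 2 steps. Step 8 lands at position 0 of the cycle → 2.

[48, 2]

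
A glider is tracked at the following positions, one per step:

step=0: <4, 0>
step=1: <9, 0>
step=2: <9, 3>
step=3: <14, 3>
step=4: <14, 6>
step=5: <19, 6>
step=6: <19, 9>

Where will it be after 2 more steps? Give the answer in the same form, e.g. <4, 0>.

<24, 12>

Step-to-step displacements: <+5, +0>, <+0, +3>, <+5, +0>, <+0, +3>, <+5, +0>, <+0, +3> — a repeating cycle of length 2.
step 7: apply <+5, +0> → <24, 9>
step 8: apply <+0, +3> → <24, 12>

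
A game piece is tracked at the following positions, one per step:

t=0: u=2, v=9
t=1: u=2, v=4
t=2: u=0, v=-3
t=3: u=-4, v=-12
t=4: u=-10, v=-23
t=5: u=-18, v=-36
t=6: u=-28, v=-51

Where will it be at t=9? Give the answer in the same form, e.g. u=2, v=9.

Taking differences between consecutive positions: (+0, -5), (-2, -7), (-4, -9), (-6, -11), (-8, -13), (-10, -15). These grow by (-2, -2) each step.
step 7: u=-28, v=-51 + (-12, -17) → u=-40, v=-68
step 8: u=-40, v=-68 + (-14, -19) → u=-54, v=-87
step 9: u=-54, v=-87 + (-16, -21) → u=-70, v=-108

u=-70, v=-108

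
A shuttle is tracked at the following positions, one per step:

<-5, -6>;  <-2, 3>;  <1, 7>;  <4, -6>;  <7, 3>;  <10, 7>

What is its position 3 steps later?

<19, 7>

The first coordinate changes by +3 each step, so at step 8 it is -5 + 8·(3) = 19.
The second coordinate repeats the cycle [-6, 3, 7] with period 3; step 8 mod 3 = 2, giving 7.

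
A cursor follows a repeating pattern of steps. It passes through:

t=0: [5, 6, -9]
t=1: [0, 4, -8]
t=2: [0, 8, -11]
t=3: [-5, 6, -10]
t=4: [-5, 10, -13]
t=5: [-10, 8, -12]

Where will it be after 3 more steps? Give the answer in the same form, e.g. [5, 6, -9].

Differencing gives [-5, -2, +1], [+0, +4, -3], [-5, -2, +1], [+0, +4, -3], [-5, -2, +1]. This is the pattern [-5, -2, +1], [+0, +4, -3] repeated.
step 6: apply [+0, +4, -3] → [-10, 12, -15]
step 7: apply [-5, -2, +1] → [-15, 10, -14]
step 8: apply [+0, +4, -3] → [-15, 14, -17]

[-15, 14, -17]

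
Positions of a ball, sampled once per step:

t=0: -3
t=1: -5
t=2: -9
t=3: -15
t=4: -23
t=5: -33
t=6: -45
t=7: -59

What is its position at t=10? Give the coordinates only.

-113

First differences are -2, -4, -6, -8, -10, -12, -14; their common second difference is -2 (constant acceleration).
step 8: -59 − 16 → -75
step 9: -75 − 18 → -93
step 10: -93 − 20 → -113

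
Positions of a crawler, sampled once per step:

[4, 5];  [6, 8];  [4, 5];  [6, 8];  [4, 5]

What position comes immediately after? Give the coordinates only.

The jumps are [+2, +3], [-2, -3], [+2, +3], [-2, -3] — a geometric progression with ratio -1.
step 5: [4, 5] + [+2, +3] → [6, 8]

[6, 8]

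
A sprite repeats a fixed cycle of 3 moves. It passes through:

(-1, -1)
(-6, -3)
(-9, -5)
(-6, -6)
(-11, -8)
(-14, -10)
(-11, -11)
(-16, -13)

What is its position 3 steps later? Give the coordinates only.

Step-to-step displacements: (-5, -2), (-3, -2), (+3, -1), (-5, -2), (-3, -2), (+3, -1), (-5, -2) — a repeating cycle of length 3.
step 8: apply (-3, -2) → (-19, -15)
step 9: apply (+3, -1) → (-16, -16)
step 10: apply (-5, -2) → (-21, -18)

(-21, -18)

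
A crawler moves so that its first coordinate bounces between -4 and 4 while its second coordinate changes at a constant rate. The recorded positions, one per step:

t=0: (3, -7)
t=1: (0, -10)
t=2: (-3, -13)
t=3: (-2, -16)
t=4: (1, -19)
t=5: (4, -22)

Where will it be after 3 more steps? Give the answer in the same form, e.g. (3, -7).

The first coordinate travels 3 per step and bounces off the walls at -4 and 4.
  step 6: 4 → 1
  step 7: 1 → -2
  step 8: -2 → -3
The second coordinate changes by -3 each step: at step 8 it is -31.

(-3, -31)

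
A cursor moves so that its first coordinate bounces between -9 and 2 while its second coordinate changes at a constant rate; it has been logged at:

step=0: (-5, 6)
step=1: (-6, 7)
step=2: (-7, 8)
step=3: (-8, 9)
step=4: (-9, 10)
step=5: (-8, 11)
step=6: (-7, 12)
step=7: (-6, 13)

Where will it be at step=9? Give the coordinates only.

The first coordinate travels 1 per step and bounces off the walls at -9 and 2.
  step 8: -6 → -5
  step 9: -5 → -4
The second coordinate changes by +1 each step: at step 9 it is 15.

(-4, 15)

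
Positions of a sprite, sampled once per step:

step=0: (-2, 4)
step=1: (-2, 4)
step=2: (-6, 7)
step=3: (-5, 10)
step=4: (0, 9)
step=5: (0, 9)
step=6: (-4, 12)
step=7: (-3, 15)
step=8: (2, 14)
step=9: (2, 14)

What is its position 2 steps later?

The moves between consecutive positions are (+0, +0), (-4, +3), (+1, +3), (+5, -1), (+0, +0), (-4, +3), (+1, +3), (+5, -1), (+0, +0); they repeat the 4-cycle [(+0, +0), (-4, +3), (+1, +3), (+5, -1)].
step 10: apply (-4, +3) → (-2, 17)
step 11: apply (+1, +3) → (-1, 20)

(-1, 20)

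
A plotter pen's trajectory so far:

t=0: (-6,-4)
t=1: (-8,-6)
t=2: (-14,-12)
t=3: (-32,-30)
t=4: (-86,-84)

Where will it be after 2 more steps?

(-734,-732)

The jumps are (-2,-2), (-6,-6), (-18,-18), (-54,-54) — a geometric progression with ratio 3.
step 5: (-86,-84) + (-162,-162) → (-248,-246)
step 6: (-248,-246) + (-486,-486) → (-734,-732)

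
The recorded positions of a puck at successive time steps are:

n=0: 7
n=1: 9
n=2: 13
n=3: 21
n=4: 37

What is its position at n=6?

133

Consecutive displacements +2, +4, +8, +16 scale by a factor of 2 each step.
step 5: 37 + 32 → 69
step 6: 69 + 64 → 133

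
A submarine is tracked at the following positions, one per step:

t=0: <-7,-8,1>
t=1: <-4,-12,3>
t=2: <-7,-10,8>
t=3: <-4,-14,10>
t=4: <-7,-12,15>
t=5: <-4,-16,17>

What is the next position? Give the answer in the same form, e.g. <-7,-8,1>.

Step-to-step displacements: <+3,-4,+2>, <-3,+2,+5>, <+3,-4,+2>, <-3,+2,+5>, <+3,-4,+2> — a repeating cycle of length 2.
step 6: apply <-3,+2,+5> → <-7,-14,22>

<-7,-14,22>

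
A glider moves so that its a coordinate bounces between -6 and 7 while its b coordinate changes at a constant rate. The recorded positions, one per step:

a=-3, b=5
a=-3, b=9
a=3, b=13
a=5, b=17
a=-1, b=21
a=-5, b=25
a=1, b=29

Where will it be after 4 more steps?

The a coordinate reflects between -6 and 7, moving 6 per step.
  step 7: 1 → 7
  step 8: 7 → 1
  step 9: 1 → -5
  step 10: -5 → -1
The b coordinate changes by +4 each step: at step 10 it is 45.

a=-1, b=45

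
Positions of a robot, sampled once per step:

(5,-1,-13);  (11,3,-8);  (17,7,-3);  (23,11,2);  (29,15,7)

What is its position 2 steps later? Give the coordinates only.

The position changes by (+6,+4,+5) every step.
step 5: (29,15,7) + (+6,+4,+5) → (35,19,12)
step 6: (35,19,12) + (+6,+4,+5) → (41,23,17)

(41,23,17)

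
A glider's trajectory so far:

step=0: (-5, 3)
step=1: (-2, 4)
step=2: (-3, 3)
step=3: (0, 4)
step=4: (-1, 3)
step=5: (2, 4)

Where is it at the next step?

(1, 3)

Step-to-step displacements: (+3, +1), (-1, -1), (+3, +1), (-1, -1), (+3, +1) — a repeating cycle of length 2.
step 6: apply (-1, -1) → (1, 3)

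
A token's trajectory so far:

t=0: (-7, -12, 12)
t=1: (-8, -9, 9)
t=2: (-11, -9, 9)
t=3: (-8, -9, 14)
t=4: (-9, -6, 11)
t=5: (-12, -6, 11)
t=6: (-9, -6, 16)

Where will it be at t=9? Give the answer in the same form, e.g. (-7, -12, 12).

(-10, -3, 18)

Step-to-step displacements: (-1, +3, -3), (-3, +0, +0), (+3, +0, +5), (-1, +3, -3), (-3, +0, +0), (+3, +0, +5) — a repeating cycle of length 3.
step 7: apply (-1, +3, -3) → (-10, -3, 13)
step 8: apply (-3, +0, +0) → (-13, -3, 13)
step 9: apply (+3, +0, +5) → (-10, -3, 18)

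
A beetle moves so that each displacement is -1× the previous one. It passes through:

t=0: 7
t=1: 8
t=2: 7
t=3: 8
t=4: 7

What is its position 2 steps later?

Step-to-step displacements: +1, -1, +1, -1; each is -1× the previous.
step 5: 7 + 1 → 8
step 6: 8 − 1 → 7

7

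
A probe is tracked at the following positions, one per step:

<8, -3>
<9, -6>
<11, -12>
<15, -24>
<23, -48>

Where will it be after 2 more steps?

The jumps are <+1, -3>, <+2, -6>, <+4, -12>, <+8, -24> — a geometric progression with ratio 2.
step 5: <23, -48> + <+16, -48> → <39, -96>
step 6: <39, -96> + <+32, -96> → <71, -192>

<71, -192>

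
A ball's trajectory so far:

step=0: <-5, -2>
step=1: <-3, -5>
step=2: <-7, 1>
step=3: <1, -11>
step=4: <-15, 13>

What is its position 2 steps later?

Step-to-step displacements: <+2, -3>, <-4, +6>, <+8, -12>, <-16, +24>; each is -2× the previous.
step 5: <-15, 13> + <+32, -48> → <17, -35>
step 6: <17, -35> + <-64, +96> → <-47, 61>

<-47, 61>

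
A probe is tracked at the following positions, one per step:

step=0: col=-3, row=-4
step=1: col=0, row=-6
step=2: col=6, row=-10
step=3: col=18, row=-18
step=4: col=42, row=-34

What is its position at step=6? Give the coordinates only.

Consecutive displacements (+3, -2), (+6, -4), (+12, -8), (+24, -16) scale by a factor of 2 each step.
step 5: col=42, row=-34 + (+48, -32) → col=90, row=-66
step 6: col=90, row=-66 + (+96, -64) → col=186, row=-130

col=186, row=-130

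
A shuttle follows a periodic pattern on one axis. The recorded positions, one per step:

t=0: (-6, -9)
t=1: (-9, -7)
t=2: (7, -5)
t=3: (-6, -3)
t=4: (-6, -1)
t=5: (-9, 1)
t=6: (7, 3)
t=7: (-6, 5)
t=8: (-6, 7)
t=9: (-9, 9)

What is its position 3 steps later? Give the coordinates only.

First: cycles through -6, -9, 7, -6 every 4 steps. Step 12 lands at position 0 of the cycle → -6.
Second: linear, +2 per step → 15 at step 12.

(-6, 15)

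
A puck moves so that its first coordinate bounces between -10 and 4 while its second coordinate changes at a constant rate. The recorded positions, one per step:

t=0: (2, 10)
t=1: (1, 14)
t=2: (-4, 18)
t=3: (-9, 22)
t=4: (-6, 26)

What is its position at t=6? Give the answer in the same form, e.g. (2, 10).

(4, 34)

The first coordinate travels 5 per step and bounces off the walls at -10 and 4.
  step 5: -6 → -1
  step 6: -1 → 4
The second coordinate changes by +4 each step: at step 6 it is 34.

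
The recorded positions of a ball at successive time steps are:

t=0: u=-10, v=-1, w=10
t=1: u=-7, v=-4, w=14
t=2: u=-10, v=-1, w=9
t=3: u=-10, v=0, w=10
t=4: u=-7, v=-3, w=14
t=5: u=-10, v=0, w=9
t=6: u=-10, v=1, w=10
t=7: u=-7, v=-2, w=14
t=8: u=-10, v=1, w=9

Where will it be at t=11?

Step-to-step displacements: (+3,-3,+4), (-3,+3,-5), (+0,+1,+1), (+3,-3,+4), (-3,+3,-5), (+0,+1,+1), (+3,-3,+4), (-3,+3,-5) — a repeating cycle of length 3.
step 9: apply (+0,+1,+1) → u=-10, v=2, w=10
step 10: apply (+3,-3,+4) → u=-7, v=-1, w=14
step 11: apply (-3,+3,-5) → u=-10, v=2, w=9

u=-10, v=2, w=9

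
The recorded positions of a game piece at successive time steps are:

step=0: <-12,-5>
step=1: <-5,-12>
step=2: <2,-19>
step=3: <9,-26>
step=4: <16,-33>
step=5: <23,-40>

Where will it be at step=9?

The position changes by <+7,-7> every step.
step 6: <23,-40> + <+7,-7> → <30,-47>
step 7: <30,-47> + <+7,-7> → <37,-54>
step 8: <37,-54> + <+7,-7> → <44,-61>
step 9: <44,-61> + <+7,-7> → <51,-68>

<51,-68>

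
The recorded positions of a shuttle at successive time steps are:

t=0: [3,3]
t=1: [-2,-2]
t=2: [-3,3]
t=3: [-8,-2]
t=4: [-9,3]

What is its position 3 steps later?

Step-to-step displacements: [-5,-5], [-1,+5], [-5,-5], [-1,+5] — a repeating cycle of length 2.
step 5: apply [-5,-5] → [-14,-2]
step 6: apply [-1,+5] → [-15,3]
step 7: apply [-5,-5] → [-20,-2]

[-20,-2]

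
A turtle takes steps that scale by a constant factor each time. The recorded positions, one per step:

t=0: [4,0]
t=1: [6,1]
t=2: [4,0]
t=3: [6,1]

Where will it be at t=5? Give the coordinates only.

The jumps are [+2,+1], [-2,-1], [+2,+1] — a geometric progression with ratio -1.
step 4: [6,1] + [-2,-1] → [4,0]
step 5: [4,0] + [+2,+1] → [6,1]

[6,1]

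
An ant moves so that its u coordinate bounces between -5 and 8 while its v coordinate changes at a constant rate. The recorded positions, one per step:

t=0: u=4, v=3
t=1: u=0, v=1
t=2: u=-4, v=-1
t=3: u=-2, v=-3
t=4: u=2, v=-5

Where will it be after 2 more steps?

u=6, v=-9

The u coordinate travels 4 per step and bounces off the walls at -5 and 8.
  step 5: 2 → 6
  step 6: 6 → 6
The v coordinate changes by -2 each step: at step 6 it is -9.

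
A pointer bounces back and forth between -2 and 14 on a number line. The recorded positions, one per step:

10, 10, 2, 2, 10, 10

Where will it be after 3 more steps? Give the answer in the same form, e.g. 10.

10

The value travels 8 per step and bounces off the walls at -2 and 14.
  step 6: 10 → 2
  step 7: 2 → 2
  step 8: 2 → 10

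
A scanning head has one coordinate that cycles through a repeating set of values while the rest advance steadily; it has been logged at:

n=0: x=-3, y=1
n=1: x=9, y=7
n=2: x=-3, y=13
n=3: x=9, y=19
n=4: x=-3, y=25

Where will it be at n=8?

x=-3, y=49

X: cycles through -3, 9 every 2 steps. Step 8 lands at position 0 of the cycle → -3.
Y: linear, +6 per step → 49 at step 8.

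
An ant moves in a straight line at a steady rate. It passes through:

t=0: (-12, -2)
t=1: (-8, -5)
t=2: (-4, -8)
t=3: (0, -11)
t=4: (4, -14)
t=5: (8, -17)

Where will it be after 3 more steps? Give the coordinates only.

(20, -26)

Each step adds (+4, -3) to the position.
step 6: (8, -17) + (+4, -3) → (12, -20)
step 7: (12, -20) + (+4, -3) → (16, -23)
step 8: (16, -23) + (+4, -3) → (20, -26)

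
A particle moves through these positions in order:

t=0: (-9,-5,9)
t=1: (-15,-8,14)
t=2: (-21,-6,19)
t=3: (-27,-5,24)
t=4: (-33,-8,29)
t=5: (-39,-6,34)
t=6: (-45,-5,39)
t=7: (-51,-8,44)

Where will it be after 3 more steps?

(-69,-8,59)

The first coordinate changes by -6 each step, so at step 10 it is -9 + 10·(-6) = -69.
The second coordinate repeats the cycle [-5, -8, -6] with period 3; step 10 mod 3 = 1, giving -8.
The third coordinate changes by +5 each step, so at step 10 it is 9 + 10·(5) = 59.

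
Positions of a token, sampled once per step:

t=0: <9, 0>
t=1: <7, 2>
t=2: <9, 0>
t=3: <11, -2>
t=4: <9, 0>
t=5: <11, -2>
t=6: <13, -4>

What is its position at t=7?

<11, -2>

Step-to-step displacements: <-2, +2>, <+2, -2>, <+2, -2>, <-2, +2>, <+2, -2>, <+2, -2> — a repeating cycle of length 3.
step 7: apply <-2, +2> → <11, -2>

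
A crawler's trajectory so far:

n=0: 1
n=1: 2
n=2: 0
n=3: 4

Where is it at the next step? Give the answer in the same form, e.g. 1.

Step-to-step displacements: +1, -2, +4; each is -2× the previous.
step 4: 4 − 8 → -4

-4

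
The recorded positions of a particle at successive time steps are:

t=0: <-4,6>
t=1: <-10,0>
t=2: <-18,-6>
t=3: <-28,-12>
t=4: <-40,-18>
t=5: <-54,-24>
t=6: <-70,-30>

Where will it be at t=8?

First differences are <-6,-6>, <-8,-6>, <-10,-6>, <-12,-6>, <-14,-6>, <-16,-6>; their common second difference is <-2,+0> (constant acceleration).
step 7: <-70,-30> + <-18,-6> → <-88,-36>
step 8: <-88,-36> + <-20,-6> → <-108,-42>

<-108,-42>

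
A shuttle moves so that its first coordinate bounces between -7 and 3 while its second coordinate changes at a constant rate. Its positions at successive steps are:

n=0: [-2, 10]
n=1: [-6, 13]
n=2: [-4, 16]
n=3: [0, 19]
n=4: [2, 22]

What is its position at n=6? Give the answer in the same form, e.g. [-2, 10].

[-6, 28]

The first coordinate travels 4 per step and bounces off the walls at -7 and 3.
  step 5: 2 → -2
  step 6: -2 → -6
The second coordinate changes by +3 each step: at step 6 it is 28.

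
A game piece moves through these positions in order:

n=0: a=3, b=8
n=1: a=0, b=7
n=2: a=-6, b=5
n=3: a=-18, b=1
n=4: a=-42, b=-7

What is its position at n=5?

a=-90, b=-23

Consecutive displacements (-3, -1), (-6, -2), (-12, -4), (-24, -8) scale by a factor of 2 each step.
step 5: a=-42, b=-7 + (-48, -16) → a=-90, b=-23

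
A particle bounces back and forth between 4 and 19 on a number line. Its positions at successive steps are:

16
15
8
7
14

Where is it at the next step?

The value reflects between 4 and 19, moving 7 per step.
  step 5: 14 → 17

17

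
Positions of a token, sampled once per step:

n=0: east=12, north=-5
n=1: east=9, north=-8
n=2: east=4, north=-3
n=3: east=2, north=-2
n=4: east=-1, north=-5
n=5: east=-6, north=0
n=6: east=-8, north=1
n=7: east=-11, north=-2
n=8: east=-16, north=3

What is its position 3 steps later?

Step-to-step displacements: (-3, -3), (-5, +5), (-2, +1), (-3, -3), (-5, +5), (-2, +1), (-3, -3), (-5, +5) — a repeating cycle of length 3.
step 9: apply (-2, +1) → east=-18, north=4
step 10: apply (-3, -3) → east=-21, north=1
step 11: apply (-5, +5) → east=-26, north=6

east=-26, north=6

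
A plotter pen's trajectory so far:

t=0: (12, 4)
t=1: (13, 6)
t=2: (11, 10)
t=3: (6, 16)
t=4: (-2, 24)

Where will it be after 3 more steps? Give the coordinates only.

(-44, 60)

Taking differences between consecutive positions: (+1, +2), (-2, +4), (-5, +6), (-8, +8). These grow by (-3, +2) each step.
step 5: (-2, 24) + (-11, +10) → (-13, 34)
step 6: (-13, 34) + (-14, +12) → (-27, 46)
step 7: (-27, 46) + (-17, +14) → (-44, 60)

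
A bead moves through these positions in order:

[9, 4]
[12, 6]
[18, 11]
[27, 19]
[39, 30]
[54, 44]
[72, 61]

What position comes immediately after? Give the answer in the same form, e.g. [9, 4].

First differences are [+3, +2], [+6, +5], [+9, +8], [+12, +11], [+15, +14], [+18, +17]; their common second difference is [+3, +3] (constant acceleration).
step 7: [72, 61] + [+21, +20] → [93, 81]

[93, 81]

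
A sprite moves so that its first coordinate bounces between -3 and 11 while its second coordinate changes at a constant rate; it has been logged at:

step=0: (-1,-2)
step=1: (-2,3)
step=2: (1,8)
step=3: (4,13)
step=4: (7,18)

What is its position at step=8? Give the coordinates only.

(3,38)

The first coordinate travels 3 per step and bounces off the walls at -3 and 11.
  step 5: 7 → 10
  step 6: 10 → 9
  step 7: 9 → 6
  step 8: 6 → 3
The second coordinate changes by +5 each step: at step 8 it is 38.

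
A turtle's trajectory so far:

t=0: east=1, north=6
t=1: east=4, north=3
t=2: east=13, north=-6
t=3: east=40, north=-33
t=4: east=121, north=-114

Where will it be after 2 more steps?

east=1093, north=-1086

Consecutive displacements (+3, -3), (+9, -9), (+27, -27), (+81, -81) scale by a factor of 3 each step.
step 5: east=121, north=-114 + (+243, -243) → east=364, north=-357
step 6: east=364, north=-357 + (+729, -729) → east=1093, north=-1086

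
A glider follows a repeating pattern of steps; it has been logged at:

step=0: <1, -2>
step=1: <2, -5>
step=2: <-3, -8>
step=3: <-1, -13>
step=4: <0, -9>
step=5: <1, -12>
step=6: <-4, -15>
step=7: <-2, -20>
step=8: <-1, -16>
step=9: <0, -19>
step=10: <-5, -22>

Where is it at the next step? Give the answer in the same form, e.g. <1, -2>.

Step-to-step displacements: <+1, -3>, <-5, -3>, <+2, -5>, <+1, +4>, <+1, -3>, <-5, -3>, <+2, -5>, <+1, +4>, <+1, -3>, <-5, -3> — a repeating cycle of length 4.
step 11: apply <+2, -5> → <-3, -27>

<-3, -27>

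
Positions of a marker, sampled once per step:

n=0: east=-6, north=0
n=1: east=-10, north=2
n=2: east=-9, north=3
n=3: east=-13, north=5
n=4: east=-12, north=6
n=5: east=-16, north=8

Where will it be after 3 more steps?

east=-18, north=12

Differencing gives (-4,+2), (+1,+1), (-4,+2), (+1,+1), (-4,+2). This is the pattern (-4,+2), (+1,+1) repeated.
step 6: apply (+1,+1) → east=-15, north=9
step 7: apply (-4,+2) → east=-19, north=11
step 8: apply (+1,+1) → east=-18, north=12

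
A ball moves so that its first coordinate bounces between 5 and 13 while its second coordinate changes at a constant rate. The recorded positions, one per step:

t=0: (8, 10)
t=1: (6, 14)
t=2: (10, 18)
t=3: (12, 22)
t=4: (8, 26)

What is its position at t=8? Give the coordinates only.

The first coordinate reflects between 5 and 13, moving 4 per step.
  step 5: 8 → 6
  step 6: 6 → 10
  step 7: 10 → 12
  step 8: 12 → 8
The second coordinate changes by +4 each step: at step 8 it is 42.

(8, 42)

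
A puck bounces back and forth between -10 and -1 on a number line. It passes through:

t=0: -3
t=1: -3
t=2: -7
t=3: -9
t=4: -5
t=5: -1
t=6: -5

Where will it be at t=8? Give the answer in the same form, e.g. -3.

-7

The value reflects between -10 and -1, moving 4 per step.
  step 7: -5 → -9
  step 8: -9 → -7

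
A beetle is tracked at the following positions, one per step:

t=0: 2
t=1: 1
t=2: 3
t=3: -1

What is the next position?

7

Step-to-step displacements: -1, +2, -4; each is -2× the previous.
step 4: -1 + 8 → 7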